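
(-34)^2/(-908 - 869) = -1156/1777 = -0.65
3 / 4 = 0.75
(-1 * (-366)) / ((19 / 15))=5490 / 19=288.95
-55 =-55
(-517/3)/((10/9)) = -1551/10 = -155.10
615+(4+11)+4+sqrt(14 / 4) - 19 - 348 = sqrt(14) / 2+267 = 268.87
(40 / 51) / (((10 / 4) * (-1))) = -16 / 51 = -0.31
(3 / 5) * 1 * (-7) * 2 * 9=-378 / 5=-75.60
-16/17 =-0.94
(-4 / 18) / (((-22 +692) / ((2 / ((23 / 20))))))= -8 / 13869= -0.00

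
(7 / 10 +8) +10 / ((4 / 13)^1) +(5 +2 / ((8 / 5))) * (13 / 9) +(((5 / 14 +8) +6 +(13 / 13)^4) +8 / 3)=85997 / 1260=68.25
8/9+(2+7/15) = 151/45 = 3.36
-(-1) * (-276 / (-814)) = 138 / 407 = 0.34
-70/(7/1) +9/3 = -7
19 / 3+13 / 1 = 58 / 3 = 19.33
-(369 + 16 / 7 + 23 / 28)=-10419 / 28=-372.11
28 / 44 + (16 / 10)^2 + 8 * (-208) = -456721 / 275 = -1660.80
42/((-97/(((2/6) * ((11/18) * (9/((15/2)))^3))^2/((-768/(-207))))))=-0.01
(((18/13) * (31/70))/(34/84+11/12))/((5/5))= 1116/2405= 0.46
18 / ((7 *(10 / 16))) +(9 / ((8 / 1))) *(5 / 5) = 1467 / 280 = 5.24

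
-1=-1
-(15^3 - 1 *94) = -3281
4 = 4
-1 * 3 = -3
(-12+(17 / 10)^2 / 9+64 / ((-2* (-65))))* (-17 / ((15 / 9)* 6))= 2225011 / 117000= 19.02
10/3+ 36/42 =88/21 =4.19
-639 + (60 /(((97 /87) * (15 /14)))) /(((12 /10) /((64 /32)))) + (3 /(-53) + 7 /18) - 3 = -51632167 /92538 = -557.96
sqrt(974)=31.21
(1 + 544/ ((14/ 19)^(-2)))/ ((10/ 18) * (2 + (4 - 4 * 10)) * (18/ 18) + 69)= 962865/ 162811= 5.91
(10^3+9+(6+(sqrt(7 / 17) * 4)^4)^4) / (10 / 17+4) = 41566461653386625 / 32006416494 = 1298691.52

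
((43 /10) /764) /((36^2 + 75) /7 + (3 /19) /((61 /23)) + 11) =348859 /12825382600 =0.00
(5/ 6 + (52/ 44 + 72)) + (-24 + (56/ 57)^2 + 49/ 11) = 3962377/ 71478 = 55.43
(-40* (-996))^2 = 1587225600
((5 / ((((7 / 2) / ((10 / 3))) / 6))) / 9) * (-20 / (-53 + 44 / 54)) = 12000 / 9863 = 1.22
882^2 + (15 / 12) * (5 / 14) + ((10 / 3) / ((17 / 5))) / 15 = 6665257217 / 8568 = 777924.51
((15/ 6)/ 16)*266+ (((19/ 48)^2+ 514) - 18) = 537.72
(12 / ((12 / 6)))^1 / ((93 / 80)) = 160 / 31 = 5.16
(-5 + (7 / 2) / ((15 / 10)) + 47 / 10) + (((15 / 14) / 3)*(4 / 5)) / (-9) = 1261 / 630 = 2.00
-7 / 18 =-0.39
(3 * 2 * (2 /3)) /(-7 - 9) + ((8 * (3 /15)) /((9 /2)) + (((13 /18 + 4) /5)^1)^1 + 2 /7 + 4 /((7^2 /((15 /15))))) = 1389 /980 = 1.42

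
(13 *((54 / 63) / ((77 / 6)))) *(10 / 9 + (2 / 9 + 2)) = 1560 / 539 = 2.89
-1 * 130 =-130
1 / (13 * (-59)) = -1 / 767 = -0.00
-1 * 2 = -2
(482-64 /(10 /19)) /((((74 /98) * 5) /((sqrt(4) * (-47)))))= -8300012 /925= -8972.99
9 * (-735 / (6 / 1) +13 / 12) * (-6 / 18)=1457 / 4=364.25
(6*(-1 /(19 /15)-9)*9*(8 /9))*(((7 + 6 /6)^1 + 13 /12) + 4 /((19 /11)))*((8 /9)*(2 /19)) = -10312832 /20577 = -501.18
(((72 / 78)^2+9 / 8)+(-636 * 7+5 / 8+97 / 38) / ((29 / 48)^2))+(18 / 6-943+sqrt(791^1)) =-283568907749 / 21603608+sqrt(791) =-13097.87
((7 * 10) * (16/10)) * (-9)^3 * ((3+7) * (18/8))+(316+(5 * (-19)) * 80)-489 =-1844853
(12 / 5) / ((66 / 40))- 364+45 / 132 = -15937 / 44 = -362.20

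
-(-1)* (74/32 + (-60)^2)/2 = 57637/32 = 1801.16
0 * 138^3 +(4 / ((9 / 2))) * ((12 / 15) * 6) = 64 / 15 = 4.27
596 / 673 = 0.89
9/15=3/5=0.60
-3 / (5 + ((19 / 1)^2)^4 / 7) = -0.00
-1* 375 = -375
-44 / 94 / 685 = -22 / 32195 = -0.00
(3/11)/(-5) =-3/55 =-0.05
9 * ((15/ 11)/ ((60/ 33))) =27/ 4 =6.75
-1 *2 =-2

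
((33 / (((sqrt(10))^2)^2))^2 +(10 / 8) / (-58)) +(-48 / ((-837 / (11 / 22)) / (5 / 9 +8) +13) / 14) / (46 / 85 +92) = 111336113 / 1271670000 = 0.09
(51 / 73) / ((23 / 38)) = 1938 / 1679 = 1.15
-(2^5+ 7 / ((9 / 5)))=-323 / 9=-35.89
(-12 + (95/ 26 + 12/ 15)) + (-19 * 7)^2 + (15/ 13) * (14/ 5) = 2299009/ 130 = 17684.68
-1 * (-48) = 48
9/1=9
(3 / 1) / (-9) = -1 / 3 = -0.33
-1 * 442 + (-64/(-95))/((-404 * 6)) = -12722978/28785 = -442.00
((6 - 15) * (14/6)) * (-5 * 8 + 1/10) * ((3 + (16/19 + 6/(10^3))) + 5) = 37069137/5000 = 7413.83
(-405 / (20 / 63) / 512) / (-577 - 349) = 5103 / 1896448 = 0.00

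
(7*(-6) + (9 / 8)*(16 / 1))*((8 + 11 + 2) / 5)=-100.80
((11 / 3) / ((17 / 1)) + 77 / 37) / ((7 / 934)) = 4047956 / 13209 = 306.45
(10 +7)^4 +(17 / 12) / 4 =4009025 / 48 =83521.35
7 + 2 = 9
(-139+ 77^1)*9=-558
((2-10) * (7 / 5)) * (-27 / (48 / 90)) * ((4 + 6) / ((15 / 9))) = 3402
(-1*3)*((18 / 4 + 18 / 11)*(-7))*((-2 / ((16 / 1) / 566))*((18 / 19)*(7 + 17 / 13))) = -194960115 / 2717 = -71755.66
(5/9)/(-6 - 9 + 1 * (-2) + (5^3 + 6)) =5/1026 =0.00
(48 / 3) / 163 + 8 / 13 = 1512 / 2119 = 0.71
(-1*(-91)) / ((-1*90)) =-91 / 90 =-1.01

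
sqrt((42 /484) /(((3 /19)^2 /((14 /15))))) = 133 * sqrt(5) /165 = 1.80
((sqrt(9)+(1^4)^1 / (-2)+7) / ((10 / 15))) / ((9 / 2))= 19 / 6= 3.17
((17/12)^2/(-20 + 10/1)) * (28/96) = -2023/34560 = -0.06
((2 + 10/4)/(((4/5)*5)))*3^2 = 81/8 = 10.12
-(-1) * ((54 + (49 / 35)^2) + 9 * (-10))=-851 / 25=-34.04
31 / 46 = 0.67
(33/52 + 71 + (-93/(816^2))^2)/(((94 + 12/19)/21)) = 6101492087626369/383822041055232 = 15.90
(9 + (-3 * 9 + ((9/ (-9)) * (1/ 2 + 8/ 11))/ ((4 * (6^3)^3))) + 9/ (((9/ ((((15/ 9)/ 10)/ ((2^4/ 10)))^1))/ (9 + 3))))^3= -166527100674316769080421377/ 35435656596858259636224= -4699.42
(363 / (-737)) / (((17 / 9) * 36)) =-33 / 4556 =-0.01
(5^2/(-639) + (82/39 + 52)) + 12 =548789/8307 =66.06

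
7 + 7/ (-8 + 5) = 4.67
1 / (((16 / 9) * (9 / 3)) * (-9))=-1 / 48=-0.02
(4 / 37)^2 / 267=16 / 365523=0.00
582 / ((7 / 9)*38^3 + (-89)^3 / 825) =1440450 / 103513693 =0.01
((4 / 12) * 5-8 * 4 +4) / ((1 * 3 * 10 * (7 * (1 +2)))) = -79 / 1890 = -0.04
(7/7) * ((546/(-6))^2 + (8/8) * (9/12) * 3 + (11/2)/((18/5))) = 74563/9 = 8284.78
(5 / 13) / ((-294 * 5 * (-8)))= 1 / 30576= 0.00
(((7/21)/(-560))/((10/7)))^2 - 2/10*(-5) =5760001/5760000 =1.00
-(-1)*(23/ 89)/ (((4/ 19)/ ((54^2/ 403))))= 318573/ 35867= 8.88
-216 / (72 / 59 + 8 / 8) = -12744 / 131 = -97.28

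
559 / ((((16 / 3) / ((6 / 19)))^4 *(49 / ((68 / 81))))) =769743 / 6538986496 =0.00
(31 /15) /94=31 /1410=0.02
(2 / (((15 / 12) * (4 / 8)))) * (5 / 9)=16 / 9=1.78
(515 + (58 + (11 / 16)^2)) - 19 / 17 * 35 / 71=177028223 / 308992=572.92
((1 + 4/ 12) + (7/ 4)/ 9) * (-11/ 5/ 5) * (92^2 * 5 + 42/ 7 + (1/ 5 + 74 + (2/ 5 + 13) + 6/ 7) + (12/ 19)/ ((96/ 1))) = -27303038587/ 957600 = -28511.95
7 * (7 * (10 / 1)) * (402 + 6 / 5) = 197568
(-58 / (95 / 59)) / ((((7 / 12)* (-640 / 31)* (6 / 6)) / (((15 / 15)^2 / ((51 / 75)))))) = 159123 / 36176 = 4.40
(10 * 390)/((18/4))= 2600/3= 866.67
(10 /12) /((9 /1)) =5 /54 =0.09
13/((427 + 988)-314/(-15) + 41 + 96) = 0.01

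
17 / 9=1.89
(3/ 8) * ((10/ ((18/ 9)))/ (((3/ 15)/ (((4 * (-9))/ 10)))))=-135/ 4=-33.75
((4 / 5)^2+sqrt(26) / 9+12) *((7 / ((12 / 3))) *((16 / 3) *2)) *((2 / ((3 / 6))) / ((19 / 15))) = 1120 *sqrt(26) / 171+70784 / 95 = 778.49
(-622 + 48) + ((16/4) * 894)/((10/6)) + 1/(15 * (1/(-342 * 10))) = 6718/5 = 1343.60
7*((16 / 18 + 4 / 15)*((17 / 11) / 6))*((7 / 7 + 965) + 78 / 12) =601783 / 297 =2026.21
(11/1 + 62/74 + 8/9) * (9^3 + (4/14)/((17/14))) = 52538486/5661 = 9280.78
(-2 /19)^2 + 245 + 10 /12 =532499 /2166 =245.84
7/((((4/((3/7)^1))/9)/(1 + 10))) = 74.25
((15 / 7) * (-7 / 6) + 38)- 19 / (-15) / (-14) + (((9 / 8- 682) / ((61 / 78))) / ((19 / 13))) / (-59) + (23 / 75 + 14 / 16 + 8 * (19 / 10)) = 17774150713 / 287200200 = 61.89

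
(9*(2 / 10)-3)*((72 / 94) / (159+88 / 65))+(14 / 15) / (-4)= -3513407 / 14696430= -0.24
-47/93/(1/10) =-470/93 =-5.05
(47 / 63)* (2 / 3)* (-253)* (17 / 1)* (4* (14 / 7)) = -3234352 / 189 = -17112.97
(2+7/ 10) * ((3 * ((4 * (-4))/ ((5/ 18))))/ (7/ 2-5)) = 7776/ 25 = 311.04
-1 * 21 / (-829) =0.03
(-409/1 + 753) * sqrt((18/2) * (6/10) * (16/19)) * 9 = 37152 * sqrt(285)/95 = 6602.08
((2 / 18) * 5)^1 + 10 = 95 / 9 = 10.56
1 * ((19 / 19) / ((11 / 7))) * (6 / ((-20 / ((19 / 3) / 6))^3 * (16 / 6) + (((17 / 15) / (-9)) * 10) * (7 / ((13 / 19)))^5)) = -1443978155529 / 60237719431994269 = -0.00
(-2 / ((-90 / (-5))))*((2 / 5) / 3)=-2 / 135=-0.01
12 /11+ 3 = 45 /11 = 4.09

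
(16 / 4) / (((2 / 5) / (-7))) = -70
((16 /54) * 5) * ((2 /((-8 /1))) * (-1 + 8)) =-70 /27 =-2.59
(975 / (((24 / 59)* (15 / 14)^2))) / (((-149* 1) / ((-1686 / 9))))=10560823 / 4023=2625.11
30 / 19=1.58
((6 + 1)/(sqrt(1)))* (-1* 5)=-35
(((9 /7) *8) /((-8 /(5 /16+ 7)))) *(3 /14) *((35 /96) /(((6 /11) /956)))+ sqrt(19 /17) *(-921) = -4613895 /3584- 921 *sqrt(323) /17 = -2261.03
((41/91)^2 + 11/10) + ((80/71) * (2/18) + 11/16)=895624057/423324720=2.12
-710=-710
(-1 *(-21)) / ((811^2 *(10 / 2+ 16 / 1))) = 0.00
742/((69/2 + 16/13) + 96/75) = 482300/24057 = 20.05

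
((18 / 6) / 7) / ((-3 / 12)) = -12 / 7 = -1.71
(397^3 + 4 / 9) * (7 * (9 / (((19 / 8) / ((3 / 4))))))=23651752362 / 19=1244829071.68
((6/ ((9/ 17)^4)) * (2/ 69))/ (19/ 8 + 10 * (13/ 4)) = 2672672/ 42101937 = 0.06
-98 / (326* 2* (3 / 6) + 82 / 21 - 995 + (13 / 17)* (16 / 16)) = 17493 / 118583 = 0.15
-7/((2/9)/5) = -315/2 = -157.50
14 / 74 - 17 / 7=-580 / 259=-2.24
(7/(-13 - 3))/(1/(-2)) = 7/8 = 0.88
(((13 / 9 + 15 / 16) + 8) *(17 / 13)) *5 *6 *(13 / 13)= 407.29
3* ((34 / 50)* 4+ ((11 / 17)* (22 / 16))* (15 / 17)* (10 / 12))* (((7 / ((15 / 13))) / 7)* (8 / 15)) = 1690247 / 361250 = 4.68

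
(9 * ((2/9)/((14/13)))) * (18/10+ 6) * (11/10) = 5577/350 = 15.93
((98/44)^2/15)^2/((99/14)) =40353607/2609026200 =0.02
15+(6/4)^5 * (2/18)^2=483/32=15.09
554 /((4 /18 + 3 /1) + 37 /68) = 147.09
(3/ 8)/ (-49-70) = -3/ 952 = -0.00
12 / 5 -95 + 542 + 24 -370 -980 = -4383 / 5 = -876.60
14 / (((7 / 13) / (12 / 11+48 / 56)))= 3900 / 77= 50.65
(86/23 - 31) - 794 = -18889/23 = -821.26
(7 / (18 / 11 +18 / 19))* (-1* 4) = -1463 / 135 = -10.84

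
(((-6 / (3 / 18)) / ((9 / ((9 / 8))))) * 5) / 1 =-45 / 2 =-22.50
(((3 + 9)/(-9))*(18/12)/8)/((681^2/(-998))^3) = 248502998/99743056266780081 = 0.00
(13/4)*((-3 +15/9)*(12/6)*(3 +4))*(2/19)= -364/57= -6.39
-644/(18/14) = -4508/9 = -500.89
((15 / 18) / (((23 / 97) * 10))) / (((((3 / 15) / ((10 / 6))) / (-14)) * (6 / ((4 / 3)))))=-16975 / 1863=-9.11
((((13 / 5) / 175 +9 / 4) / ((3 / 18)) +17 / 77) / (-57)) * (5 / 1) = -265841 / 219450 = -1.21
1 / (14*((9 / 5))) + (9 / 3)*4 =1517 / 126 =12.04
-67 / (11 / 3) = -201 / 11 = -18.27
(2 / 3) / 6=1 / 9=0.11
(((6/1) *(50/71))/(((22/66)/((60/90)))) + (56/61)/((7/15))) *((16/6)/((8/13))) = 195520/4331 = 45.14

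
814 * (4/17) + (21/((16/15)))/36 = 208979/1088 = 192.08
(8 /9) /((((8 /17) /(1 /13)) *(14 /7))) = 0.07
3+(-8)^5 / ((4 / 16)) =-131069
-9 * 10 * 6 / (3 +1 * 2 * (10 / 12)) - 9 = -873 / 7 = -124.71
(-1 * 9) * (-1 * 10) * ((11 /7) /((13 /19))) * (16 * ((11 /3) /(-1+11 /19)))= -2620860 /91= -28800.66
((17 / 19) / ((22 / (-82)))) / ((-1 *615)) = 17 / 3135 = 0.01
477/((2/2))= 477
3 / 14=0.21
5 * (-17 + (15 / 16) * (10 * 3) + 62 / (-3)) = -1145 / 24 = -47.71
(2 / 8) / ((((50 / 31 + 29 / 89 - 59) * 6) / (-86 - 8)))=129673 / 1889184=0.07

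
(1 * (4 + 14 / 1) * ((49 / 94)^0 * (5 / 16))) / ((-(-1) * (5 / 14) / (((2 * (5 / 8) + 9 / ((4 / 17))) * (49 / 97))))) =314.27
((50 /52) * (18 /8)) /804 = 75 /27872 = 0.00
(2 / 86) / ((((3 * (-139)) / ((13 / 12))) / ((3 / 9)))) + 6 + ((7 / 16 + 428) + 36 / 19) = 21406116467 / 49059216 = 436.33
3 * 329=987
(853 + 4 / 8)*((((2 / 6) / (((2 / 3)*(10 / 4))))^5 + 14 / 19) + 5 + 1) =682832433 / 118750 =5750.17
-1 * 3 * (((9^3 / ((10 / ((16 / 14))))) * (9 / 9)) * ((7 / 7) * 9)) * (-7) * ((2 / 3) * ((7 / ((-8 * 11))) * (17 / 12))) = -260253 / 220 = -1182.97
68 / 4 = 17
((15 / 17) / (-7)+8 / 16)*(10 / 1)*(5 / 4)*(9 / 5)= 4005 / 476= 8.41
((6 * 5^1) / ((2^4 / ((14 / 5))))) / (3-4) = -5.25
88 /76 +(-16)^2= 4886 /19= 257.16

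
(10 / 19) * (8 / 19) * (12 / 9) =320 / 1083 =0.30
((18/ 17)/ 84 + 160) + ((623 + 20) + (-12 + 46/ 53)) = 9988781/ 12614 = 791.88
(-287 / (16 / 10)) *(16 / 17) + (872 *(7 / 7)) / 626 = -890898 / 5321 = -167.43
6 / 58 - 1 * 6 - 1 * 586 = -591.90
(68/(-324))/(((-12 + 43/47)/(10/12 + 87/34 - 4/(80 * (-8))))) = 1303357/20256480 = 0.06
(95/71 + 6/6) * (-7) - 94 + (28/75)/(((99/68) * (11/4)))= -639464564/5798925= -110.27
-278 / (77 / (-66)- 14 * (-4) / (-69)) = 12788 / 91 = 140.53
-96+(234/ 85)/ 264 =-359001/ 3740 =-95.99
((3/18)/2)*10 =5/6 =0.83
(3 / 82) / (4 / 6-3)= -9 / 574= -0.02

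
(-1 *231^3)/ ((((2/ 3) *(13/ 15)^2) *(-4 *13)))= 8320313925/ 17576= 473390.64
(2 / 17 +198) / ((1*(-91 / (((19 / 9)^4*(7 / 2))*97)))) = -21287674708 / 1449981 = -14681.35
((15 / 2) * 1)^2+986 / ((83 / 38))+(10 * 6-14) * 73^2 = 81553035 / 332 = 245641.67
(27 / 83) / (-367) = -27 / 30461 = -0.00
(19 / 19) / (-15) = -1 / 15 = -0.07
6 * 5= 30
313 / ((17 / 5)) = 1565 / 17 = 92.06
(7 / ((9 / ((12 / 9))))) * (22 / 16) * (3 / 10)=77 / 180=0.43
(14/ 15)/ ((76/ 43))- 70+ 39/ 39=-39029/ 570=-68.47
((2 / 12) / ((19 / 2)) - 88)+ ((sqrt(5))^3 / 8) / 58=-5015 / 57+ 5 * sqrt(5) / 464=-87.96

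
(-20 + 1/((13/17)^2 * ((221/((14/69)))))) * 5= -15158110/151593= -99.99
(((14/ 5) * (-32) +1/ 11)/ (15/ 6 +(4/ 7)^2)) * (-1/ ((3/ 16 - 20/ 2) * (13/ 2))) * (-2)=30877056/ 31094635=0.99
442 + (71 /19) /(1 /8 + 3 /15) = 453.50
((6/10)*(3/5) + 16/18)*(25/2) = 281/18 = 15.61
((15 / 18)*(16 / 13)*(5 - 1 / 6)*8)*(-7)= -32480 / 117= -277.61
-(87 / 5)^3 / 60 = -219501 / 2500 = -87.80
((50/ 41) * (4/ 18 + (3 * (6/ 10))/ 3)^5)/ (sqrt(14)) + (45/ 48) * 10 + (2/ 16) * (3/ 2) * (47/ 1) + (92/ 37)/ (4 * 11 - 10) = 69343957 * sqrt(14)/ 2118382875 + 183775/ 10064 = 18.38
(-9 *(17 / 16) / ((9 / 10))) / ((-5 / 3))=51 / 8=6.38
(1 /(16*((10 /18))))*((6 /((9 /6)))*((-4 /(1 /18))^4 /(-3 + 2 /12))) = -362797056 /85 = -4268200.66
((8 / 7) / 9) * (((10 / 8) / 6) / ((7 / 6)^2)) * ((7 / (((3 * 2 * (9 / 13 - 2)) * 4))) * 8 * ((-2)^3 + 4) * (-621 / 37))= -71760 / 30821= -2.33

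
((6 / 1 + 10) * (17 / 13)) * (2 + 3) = 1360 / 13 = 104.62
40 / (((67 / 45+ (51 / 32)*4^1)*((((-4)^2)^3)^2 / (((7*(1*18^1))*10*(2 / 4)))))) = 70875 / 371064832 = 0.00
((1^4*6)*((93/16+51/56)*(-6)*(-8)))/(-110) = -6777/385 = -17.60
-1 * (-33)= 33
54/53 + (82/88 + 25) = 62849/2332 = 26.95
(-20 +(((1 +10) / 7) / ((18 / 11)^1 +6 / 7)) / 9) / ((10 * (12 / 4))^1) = -34439 / 51840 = -0.66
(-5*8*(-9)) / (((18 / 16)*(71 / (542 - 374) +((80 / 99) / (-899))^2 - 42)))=-28389501955584 / 3688628484119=-7.70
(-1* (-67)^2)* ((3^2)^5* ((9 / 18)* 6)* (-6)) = 4771277298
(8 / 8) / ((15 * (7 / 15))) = 1 / 7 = 0.14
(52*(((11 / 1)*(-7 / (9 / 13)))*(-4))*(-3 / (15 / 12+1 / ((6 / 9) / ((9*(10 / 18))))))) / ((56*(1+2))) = -14872 / 315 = -47.21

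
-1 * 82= -82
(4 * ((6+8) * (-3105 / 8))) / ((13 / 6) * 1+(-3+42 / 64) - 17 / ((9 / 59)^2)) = 8048160 / 270589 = 29.74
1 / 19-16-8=-455 / 19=-23.95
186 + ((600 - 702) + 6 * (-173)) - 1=-955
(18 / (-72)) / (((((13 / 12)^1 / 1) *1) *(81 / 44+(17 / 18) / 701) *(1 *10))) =-416394 / 33241195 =-0.01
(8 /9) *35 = 280 /9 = 31.11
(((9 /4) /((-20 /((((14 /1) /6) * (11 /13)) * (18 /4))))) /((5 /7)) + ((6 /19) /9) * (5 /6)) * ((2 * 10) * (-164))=99899083 /22230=4493.89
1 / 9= 0.11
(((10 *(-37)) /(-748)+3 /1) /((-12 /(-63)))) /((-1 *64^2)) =-27447 /6127616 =-0.00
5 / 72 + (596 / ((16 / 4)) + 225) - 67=22109 / 72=307.07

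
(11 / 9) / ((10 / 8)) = 44 / 45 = 0.98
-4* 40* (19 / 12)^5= -12380495 / 7776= -1592.14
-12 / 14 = -6 / 7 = -0.86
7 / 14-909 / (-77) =1895 / 154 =12.31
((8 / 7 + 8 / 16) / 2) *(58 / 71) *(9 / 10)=6003 / 9940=0.60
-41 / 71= -0.58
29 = 29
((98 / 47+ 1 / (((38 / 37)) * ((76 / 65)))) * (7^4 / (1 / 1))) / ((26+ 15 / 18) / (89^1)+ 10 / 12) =6173.42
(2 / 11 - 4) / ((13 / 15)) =-630 / 143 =-4.41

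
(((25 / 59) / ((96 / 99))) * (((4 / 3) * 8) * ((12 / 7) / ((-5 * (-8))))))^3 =4492125 / 563559976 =0.01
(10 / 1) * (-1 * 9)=-90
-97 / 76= -1.28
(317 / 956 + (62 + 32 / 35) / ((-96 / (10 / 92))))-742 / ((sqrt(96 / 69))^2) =-656362031 / 1231328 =-533.05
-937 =-937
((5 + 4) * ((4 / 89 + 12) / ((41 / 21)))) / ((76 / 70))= 3545640 / 69331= 51.14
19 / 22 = 0.86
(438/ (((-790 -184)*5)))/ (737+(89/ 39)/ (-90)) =-0.00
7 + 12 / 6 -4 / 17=149 / 17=8.76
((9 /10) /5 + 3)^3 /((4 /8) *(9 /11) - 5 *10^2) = -44216469 /686937500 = -0.06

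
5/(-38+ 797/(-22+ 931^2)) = -866739/6587057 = -0.13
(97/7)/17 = 97/119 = 0.82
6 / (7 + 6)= 6 / 13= 0.46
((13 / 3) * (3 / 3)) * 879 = 3809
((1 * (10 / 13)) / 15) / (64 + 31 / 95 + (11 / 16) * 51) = 3040 / 5891769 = 0.00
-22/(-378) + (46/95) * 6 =53209/17955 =2.96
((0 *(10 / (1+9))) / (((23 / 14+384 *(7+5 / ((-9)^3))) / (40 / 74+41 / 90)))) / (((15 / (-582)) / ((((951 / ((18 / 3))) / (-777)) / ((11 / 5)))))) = 0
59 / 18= 3.28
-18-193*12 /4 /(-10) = 39.90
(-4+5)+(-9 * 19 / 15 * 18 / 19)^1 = -49 / 5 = -9.80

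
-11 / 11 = -1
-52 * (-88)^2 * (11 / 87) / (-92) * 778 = 861550976 / 2001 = 430560.21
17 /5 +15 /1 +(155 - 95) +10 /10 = 397 /5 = 79.40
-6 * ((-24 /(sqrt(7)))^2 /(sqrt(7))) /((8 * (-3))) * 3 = 432 * sqrt(7) /49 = 23.33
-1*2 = -2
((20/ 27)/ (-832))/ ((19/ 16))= -5/ 6669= -0.00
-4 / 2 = -2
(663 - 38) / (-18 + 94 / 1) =8.22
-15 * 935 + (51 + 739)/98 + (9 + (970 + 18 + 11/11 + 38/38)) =-637879/49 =-13017.94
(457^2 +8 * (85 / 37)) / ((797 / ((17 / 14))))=131377581 / 412846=318.22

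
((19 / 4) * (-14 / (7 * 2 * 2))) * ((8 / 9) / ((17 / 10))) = -190 / 153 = -1.24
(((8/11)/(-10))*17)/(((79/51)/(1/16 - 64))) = 80631/1580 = 51.03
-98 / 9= -10.89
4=4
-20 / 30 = -2 / 3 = -0.67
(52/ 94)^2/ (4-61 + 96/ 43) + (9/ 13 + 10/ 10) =114070406/ 67628535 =1.69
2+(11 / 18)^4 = 224593 / 104976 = 2.14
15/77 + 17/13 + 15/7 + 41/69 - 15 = -743213/69069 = -10.76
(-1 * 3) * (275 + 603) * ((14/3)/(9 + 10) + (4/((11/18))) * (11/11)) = -3738524/209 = -17887.67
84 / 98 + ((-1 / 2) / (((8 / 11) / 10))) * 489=-188217 / 56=-3361.02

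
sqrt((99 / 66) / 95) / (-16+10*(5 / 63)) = -63*sqrt(570) / 182020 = -0.01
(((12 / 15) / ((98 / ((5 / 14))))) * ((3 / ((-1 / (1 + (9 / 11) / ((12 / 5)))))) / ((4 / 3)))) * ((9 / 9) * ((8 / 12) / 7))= -177 / 211288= -0.00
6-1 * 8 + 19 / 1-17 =0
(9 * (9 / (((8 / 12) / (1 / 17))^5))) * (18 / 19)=177147 / 431636528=0.00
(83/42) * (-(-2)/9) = 83/189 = 0.44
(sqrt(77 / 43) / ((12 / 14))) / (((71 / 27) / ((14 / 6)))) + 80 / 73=2.48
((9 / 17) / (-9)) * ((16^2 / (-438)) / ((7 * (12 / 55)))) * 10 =17600 / 78183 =0.23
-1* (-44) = 44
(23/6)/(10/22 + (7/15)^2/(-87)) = 71775/8464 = 8.48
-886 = -886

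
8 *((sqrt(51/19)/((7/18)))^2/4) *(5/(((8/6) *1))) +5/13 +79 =2571882/12103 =212.50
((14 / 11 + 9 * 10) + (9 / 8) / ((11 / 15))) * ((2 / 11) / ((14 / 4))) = 8167 / 1694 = 4.82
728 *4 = 2912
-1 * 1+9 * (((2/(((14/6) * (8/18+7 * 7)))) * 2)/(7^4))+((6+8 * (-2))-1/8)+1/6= -1966983917/179498760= -10.96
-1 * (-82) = 82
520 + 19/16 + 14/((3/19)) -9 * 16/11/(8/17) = 307315/528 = 582.04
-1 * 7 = -7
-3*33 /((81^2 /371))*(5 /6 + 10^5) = -2448620405 /4374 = -559812.62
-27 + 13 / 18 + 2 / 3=-461 / 18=-25.61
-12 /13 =-0.92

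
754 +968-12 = 1710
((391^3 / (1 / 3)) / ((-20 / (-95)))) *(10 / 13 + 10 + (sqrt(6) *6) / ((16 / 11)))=112439541951 *sqrt(6) / 32 + 119254059645 / 13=17780248725.09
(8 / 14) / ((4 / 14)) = 2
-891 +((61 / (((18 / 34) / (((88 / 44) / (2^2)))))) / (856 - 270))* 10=-4693949 / 5274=-890.02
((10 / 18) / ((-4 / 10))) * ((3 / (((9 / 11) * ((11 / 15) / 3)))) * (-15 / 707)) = 625 / 1414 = 0.44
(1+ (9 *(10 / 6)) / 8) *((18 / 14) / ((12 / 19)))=1311 / 224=5.85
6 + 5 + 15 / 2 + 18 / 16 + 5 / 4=167 / 8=20.88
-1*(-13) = 13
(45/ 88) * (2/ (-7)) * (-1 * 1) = 45/ 308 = 0.15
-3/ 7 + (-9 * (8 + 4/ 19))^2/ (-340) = -3541683/ 214795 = -16.49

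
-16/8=-2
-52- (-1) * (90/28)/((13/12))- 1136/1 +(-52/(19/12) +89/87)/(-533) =-7308136595/6167343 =-1184.97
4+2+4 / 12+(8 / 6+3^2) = 50 / 3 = 16.67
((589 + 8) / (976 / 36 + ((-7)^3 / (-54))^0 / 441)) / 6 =87759 / 23914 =3.67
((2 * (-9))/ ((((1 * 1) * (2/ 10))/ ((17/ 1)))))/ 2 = -765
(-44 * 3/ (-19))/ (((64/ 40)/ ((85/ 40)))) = 2805/ 304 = 9.23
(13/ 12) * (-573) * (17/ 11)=-42211/ 44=-959.34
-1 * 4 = -4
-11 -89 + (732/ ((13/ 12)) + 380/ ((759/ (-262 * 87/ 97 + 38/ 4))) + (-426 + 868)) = 865982140/ 957099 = 904.80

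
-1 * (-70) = 70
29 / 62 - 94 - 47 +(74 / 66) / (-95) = -27317549 / 194370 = -140.54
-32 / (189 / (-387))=1376 / 21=65.52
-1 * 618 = -618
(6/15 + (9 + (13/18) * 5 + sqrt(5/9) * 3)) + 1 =sqrt(5) + 1261/90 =16.25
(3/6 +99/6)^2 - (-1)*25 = 314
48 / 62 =24 / 31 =0.77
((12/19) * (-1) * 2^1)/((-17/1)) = 24/323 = 0.07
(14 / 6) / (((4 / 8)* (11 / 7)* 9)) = 98 / 297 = 0.33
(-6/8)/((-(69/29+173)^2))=2523/103469584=0.00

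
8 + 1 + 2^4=25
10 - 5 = 5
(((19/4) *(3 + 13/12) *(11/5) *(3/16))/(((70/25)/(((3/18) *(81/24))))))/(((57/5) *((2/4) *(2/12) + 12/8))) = 3465/38912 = 0.09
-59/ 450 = -0.13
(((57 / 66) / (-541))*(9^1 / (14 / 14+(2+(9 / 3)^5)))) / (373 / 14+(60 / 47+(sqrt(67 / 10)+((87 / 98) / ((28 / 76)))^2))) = -391847520189757345 / 224942531959198700674137+1161865330226342*sqrt(670) / 224942531959198700674137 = -0.00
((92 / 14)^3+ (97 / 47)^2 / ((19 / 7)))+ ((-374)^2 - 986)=2003575681435 / 14396053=139175.35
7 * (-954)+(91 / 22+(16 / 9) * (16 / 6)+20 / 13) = -51487087 / 7722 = -6667.58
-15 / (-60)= 1 / 4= 0.25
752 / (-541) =-752 / 541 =-1.39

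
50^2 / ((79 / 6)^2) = 90000 / 6241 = 14.42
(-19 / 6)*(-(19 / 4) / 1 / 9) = 361 / 216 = 1.67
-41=-41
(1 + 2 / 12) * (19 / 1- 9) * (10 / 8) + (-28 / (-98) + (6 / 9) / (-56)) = 104 / 7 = 14.86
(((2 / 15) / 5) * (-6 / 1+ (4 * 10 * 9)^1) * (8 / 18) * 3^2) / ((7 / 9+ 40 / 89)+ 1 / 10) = 28.45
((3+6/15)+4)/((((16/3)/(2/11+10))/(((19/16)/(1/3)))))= 44289/880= 50.33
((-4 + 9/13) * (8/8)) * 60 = -2580/13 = -198.46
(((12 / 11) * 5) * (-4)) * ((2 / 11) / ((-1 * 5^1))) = 96 / 121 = 0.79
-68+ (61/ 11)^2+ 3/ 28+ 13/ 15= -1843451/ 50820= -36.27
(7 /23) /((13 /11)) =77 /299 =0.26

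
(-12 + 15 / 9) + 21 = 32 / 3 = 10.67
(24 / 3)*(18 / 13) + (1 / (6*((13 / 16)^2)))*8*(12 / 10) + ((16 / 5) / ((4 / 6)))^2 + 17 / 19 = 3005121 / 80275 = 37.44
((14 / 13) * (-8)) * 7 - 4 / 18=-7082 / 117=-60.53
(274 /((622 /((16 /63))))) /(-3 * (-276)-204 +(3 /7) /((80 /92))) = 43840 /244713771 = 0.00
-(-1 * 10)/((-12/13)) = -65/6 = -10.83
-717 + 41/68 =-48715/68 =-716.40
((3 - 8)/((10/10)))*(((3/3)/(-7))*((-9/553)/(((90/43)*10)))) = -0.00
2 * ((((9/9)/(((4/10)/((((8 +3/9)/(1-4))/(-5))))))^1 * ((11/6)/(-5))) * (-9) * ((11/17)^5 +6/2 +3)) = 477410615/8519142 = 56.04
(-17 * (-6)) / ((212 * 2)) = 51 / 212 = 0.24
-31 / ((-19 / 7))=217 / 19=11.42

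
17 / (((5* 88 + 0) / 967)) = 16439 / 440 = 37.36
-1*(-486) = 486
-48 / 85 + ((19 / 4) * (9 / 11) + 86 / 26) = 322319 / 48620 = 6.63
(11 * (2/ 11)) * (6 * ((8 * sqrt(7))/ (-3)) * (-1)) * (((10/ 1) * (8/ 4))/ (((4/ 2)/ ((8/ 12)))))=640 * sqrt(7)/ 3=564.43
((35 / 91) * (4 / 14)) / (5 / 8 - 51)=-80 / 36673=-0.00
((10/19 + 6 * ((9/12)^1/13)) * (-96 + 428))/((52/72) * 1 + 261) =1287828/1163617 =1.11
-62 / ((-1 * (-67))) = -62 / 67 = -0.93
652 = 652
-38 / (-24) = 1.58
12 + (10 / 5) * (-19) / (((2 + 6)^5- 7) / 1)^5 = 452863162163468453997574 / 37738596846955704499801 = 12.00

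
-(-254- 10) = 264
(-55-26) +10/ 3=-233/ 3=-77.67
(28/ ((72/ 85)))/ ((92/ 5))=2975/ 1656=1.80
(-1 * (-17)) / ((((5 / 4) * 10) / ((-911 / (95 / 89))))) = -2756686 / 2375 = -1160.71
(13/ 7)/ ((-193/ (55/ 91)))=-0.01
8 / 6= 4 / 3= 1.33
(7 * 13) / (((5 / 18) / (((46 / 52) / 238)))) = 207 / 170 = 1.22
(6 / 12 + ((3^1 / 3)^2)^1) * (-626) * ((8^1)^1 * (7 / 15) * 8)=-140224 / 5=-28044.80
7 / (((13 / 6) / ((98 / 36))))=343 / 39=8.79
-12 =-12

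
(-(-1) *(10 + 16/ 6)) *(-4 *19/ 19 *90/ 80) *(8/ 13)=-456/ 13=-35.08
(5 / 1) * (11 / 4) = 55 / 4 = 13.75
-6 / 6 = -1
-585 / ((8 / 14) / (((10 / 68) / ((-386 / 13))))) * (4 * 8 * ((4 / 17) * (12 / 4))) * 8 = 51105600 / 55777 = 916.25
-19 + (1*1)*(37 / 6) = -77 / 6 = -12.83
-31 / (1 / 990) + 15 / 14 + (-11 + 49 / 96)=-30699.42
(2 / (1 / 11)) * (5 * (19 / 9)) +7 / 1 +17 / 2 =247.72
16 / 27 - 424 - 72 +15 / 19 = -253739 / 513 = -494.62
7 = 7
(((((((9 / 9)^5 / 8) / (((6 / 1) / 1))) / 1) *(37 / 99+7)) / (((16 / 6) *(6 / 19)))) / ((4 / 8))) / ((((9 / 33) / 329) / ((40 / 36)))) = 11408075 / 23328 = 489.03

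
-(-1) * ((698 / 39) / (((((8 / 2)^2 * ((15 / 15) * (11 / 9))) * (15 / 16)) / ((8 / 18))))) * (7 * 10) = 39088 / 1287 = 30.37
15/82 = 0.18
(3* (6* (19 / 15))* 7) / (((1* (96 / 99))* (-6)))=-4389 / 160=-27.43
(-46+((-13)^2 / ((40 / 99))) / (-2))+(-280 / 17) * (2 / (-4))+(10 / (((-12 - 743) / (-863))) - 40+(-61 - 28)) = -74847917 / 205360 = -364.47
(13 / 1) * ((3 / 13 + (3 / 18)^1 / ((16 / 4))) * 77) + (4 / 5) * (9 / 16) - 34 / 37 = 272.24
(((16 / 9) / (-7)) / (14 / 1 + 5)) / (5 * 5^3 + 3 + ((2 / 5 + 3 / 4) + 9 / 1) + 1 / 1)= -320 / 15301251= -0.00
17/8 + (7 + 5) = 113/8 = 14.12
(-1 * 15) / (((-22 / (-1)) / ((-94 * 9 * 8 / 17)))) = 50760 / 187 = 271.44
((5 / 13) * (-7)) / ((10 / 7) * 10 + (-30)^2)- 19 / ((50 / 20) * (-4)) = 31567 / 16640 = 1.90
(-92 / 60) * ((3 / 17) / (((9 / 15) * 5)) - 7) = 2714 / 255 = 10.64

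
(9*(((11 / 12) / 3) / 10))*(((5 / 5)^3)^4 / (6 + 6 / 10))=1 / 24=0.04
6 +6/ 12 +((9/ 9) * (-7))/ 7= 11/ 2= 5.50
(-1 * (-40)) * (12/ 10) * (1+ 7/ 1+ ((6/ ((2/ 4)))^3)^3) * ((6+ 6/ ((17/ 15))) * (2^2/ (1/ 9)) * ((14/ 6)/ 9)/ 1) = 443823667445760/ 17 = 26107274555632.94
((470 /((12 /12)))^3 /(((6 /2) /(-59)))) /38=-3062778500 /57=-53732956.14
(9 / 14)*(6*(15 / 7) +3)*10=4995 / 49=101.94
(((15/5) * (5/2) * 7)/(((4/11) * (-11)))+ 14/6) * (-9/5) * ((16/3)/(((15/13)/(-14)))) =-94276/75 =-1257.01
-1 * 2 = -2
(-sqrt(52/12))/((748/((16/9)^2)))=-64*sqrt(39)/45441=-0.01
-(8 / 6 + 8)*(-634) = 17752 / 3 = 5917.33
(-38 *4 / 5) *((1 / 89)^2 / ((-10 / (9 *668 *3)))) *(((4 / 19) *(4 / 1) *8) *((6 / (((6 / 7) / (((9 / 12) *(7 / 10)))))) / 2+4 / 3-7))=-176800896 / 990125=-178.56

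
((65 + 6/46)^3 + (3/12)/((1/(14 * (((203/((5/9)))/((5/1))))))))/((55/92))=30587546066/66125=462571.59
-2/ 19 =-0.11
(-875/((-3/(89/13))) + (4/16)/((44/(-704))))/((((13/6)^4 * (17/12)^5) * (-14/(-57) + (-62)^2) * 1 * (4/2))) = 119050725224448/57758692839430661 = 0.00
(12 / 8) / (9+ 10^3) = 3 / 2018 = 0.00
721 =721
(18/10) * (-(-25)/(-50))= -0.90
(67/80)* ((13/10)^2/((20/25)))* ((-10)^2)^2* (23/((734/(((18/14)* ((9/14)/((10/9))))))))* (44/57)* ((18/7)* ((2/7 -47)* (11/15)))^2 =81060949623359277/32814659080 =2470266.40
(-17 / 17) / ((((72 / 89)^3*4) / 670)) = -236164615 / 746496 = -316.36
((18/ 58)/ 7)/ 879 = 0.00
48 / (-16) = -3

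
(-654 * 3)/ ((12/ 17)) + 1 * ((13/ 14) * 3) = -19437/ 7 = -2776.71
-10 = -10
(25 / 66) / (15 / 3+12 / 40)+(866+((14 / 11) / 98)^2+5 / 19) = 866.33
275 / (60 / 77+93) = 21175 / 7221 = 2.93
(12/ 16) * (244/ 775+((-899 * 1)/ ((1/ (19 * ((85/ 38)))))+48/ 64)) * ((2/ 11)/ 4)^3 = -355319847/ 132035200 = -2.69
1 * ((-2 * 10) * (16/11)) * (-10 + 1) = 2880/11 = 261.82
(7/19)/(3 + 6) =7/171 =0.04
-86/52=-43/26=-1.65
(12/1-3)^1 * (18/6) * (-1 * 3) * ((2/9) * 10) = -180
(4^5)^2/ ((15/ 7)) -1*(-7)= 7340137/ 15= 489342.47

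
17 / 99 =0.17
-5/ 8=-0.62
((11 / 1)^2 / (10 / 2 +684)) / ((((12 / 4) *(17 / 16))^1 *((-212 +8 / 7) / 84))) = -94864 / 4322097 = -0.02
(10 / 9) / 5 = 2 / 9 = 0.22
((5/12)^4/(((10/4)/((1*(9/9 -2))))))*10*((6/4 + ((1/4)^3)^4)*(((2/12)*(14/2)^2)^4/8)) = -90672483203640625/901736973729792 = -100.55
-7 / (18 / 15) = -35 / 6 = -5.83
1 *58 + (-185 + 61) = -66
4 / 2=2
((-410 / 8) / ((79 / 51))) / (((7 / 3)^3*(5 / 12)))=-169371 / 27097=-6.25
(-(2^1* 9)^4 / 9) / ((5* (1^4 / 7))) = -81648 / 5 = -16329.60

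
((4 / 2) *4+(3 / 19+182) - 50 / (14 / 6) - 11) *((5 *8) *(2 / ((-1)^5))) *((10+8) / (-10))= 3020832 / 133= 22713.02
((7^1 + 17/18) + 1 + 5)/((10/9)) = 251/20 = 12.55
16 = 16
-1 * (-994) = 994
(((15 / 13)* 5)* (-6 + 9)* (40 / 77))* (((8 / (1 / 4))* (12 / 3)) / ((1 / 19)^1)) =21888000 / 1001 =21866.13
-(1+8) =-9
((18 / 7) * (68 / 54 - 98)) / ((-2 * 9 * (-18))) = -1306 / 1701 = -0.77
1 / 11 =0.09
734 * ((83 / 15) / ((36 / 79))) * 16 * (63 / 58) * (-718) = -48378647576 / 435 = -111215281.78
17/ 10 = 1.70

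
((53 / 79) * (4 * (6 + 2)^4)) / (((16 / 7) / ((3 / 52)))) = 277.44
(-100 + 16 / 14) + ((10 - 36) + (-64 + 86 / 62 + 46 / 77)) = -446065 / 2387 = -186.87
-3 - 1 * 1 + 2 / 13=-3.85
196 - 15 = 181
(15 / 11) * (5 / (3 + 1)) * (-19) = -1425 / 44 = -32.39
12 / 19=0.63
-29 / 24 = -1.21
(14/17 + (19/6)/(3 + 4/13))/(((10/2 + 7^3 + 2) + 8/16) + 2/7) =54677/10769823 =0.01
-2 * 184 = -368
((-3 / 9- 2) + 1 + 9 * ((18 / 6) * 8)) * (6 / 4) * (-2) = -644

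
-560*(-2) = 1120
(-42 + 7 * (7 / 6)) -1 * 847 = -5285 / 6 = -880.83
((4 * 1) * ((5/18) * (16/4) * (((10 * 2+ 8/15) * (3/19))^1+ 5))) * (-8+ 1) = -4872/19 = -256.42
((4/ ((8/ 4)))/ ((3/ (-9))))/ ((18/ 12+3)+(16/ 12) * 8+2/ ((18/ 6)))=-36/ 95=-0.38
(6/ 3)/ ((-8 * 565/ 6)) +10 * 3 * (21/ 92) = 88953/ 12995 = 6.85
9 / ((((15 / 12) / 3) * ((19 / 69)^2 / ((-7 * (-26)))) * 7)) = 7406.59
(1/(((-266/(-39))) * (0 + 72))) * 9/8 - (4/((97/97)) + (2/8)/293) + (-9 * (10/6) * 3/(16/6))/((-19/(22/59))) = -1079288943/294293888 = -3.67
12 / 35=0.34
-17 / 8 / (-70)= 0.03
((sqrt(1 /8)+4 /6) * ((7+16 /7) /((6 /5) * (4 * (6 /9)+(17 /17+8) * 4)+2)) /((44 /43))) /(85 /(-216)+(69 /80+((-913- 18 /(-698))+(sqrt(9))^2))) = -877909500 /6345793634411- 658432125 * sqrt(2) /12691587268822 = -0.00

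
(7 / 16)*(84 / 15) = 49 / 20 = 2.45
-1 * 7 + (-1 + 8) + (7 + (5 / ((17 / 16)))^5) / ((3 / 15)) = 16433694995 / 1419857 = 11574.19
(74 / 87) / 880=37 / 38280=0.00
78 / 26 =3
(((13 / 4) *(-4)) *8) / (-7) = 104 / 7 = 14.86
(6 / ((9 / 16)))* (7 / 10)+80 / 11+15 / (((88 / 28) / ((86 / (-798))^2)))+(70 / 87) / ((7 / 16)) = 134088079 / 8061130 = 16.63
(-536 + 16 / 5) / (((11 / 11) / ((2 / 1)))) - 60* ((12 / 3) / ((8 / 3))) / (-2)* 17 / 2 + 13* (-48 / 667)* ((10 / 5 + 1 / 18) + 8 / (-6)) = -13682351 / 20010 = -683.78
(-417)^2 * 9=1565001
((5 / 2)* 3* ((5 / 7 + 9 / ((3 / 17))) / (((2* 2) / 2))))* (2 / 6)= 905 / 14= 64.64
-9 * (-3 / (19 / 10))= 14.21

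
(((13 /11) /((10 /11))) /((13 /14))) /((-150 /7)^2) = 0.00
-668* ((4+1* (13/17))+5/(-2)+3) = -59786/17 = -3516.82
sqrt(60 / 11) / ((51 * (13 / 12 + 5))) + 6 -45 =-39 + 8 * sqrt(165) / 13651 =-38.99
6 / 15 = 2 / 5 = 0.40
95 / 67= 1.42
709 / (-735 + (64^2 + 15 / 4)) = 2836 / 13459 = 0.21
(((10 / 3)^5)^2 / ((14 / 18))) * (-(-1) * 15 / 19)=171897.51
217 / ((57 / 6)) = 434 / 19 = 22.84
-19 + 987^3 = 961504784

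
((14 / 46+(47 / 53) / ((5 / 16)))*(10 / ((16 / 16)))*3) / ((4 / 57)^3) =10639893429 / 39008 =272761.83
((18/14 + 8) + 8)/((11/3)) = 4.71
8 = 8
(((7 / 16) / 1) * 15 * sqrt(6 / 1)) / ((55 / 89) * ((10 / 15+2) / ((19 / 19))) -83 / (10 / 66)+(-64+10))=-140175 * sqrt(6) / 12819248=-0.03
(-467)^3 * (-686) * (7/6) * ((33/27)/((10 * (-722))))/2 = -2689895986393/389880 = -6899292.05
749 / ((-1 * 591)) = -749 / 591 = -1.27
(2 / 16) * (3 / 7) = 0.05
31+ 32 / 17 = 559 / 17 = 32.88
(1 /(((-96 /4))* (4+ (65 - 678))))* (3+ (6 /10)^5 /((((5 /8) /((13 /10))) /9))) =116033 /380625000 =0.00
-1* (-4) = 4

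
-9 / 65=-0.14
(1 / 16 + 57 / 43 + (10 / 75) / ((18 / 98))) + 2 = 382109 / 92880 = 4.11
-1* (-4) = 4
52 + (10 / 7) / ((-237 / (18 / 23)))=661328 / 12719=52.00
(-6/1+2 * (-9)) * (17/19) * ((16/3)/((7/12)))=-26112/133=-196.33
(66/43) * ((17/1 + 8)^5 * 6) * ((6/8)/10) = 580078125/86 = 6745094.48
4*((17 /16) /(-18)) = -17 /72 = -0.24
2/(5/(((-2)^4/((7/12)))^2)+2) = 1.00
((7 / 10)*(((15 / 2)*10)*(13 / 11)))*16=10920 / 11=992.73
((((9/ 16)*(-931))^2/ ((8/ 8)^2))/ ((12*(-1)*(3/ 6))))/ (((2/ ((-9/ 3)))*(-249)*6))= -7800849/ 169984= -45.89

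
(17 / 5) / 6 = 0.57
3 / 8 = 0.38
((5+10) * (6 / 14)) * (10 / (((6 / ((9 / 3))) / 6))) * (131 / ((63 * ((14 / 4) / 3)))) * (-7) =-117900 / 49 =-2406.12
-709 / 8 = -88.62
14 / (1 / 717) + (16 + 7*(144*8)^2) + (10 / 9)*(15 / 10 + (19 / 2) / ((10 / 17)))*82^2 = 84884824 / 9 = 9431647.11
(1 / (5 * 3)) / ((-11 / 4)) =-4 / 165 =-0.02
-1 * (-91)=91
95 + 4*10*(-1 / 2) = 75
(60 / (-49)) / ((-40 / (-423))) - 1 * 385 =-38999 / 98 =-397.95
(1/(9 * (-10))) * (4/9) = -2/405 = -0.00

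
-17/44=-0.39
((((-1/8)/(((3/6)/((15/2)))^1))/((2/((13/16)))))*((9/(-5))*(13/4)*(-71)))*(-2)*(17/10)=5507541/5120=1075.69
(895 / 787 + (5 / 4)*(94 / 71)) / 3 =312035 / 335262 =0.93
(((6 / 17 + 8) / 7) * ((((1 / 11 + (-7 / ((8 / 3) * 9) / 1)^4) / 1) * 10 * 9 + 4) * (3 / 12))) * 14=184737953 / 3446784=53.60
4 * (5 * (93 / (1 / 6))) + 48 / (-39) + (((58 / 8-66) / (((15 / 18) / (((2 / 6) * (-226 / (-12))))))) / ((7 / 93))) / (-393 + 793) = 1622576467 / 145600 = 11144.07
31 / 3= 10.33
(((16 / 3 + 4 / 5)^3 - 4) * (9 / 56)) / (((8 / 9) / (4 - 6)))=-573891 / 7000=-81.98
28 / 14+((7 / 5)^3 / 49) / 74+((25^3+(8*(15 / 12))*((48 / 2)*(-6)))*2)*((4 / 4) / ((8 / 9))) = 590487639 / 18500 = 31918.25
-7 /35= -1 /5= -0.20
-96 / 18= -16 / 3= -5.33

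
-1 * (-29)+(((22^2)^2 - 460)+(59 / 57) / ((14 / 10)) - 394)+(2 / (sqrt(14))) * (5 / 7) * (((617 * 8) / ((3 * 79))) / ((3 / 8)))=197440 * sqrt(14) / 34839+93139264 / 399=233452.94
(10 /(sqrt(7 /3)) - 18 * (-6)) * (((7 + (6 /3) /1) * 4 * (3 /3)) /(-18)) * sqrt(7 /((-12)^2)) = sqrt(7) * (-378 - 5 * sqrt(21)) /21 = -50.51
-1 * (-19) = 19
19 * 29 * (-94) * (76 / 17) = -3936344 / 17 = -231549.65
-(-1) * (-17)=-17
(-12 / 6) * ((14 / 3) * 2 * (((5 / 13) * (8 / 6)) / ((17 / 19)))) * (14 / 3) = -49.93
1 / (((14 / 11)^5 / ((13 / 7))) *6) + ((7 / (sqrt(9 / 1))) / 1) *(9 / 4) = 120683855 / 22588608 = 5.34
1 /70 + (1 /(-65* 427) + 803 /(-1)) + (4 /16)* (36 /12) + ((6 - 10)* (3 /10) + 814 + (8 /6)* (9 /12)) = 11.56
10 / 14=5 / 7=0.71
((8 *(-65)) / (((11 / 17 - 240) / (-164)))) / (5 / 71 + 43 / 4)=-31671680 / 961849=-32.93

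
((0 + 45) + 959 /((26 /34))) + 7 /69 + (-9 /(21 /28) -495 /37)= 42276148 /33189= 1273.80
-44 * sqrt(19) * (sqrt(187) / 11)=-238.43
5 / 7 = 0.71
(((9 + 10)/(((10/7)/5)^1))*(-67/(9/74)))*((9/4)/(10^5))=-329707/400000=-0.82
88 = 88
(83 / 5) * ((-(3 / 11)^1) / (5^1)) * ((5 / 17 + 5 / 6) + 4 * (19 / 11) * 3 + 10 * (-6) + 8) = 2807309 / 102850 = 27.30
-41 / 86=-0.48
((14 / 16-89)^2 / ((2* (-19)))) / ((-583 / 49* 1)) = 24354225 / 1417856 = 17.18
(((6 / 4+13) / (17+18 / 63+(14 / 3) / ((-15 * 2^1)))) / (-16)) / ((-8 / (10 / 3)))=15225 / 690688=0.02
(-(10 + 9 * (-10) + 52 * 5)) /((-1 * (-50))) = -18 /5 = -3.60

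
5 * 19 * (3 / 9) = 31.67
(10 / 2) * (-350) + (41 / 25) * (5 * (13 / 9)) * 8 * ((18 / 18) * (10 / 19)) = -290722 / 171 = -1700.13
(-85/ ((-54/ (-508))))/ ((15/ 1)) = -4318/ 81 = -53.31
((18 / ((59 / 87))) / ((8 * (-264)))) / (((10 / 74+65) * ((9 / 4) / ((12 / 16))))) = -3219 / 50050880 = -0.00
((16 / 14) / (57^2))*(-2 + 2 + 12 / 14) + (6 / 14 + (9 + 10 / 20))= 1053791 / 106134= 9.93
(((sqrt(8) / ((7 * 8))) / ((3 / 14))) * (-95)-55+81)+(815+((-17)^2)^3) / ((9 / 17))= 136784254 / 3-95 * sqrt(2) / 6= 45594728.94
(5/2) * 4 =10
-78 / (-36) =2.17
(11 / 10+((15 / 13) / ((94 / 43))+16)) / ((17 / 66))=3554298 / 51935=68.44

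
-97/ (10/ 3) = -29.10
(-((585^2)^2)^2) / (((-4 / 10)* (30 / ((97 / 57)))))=147834621420465997265625 / 76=1945192387111394700863.49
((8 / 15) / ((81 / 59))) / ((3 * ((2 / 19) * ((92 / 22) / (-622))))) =-15339764 / 83835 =-182.98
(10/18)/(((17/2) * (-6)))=-5/459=-0.01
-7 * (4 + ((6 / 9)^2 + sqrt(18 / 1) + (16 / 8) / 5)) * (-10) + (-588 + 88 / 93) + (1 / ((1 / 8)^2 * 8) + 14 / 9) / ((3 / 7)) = -188866 / 837 + 210 * sqrt(2) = 71.34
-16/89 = -0.18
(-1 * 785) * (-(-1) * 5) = -3925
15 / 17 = 0.88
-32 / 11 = -2.91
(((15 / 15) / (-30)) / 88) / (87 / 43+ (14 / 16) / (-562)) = -12083 / 64490415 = -0.00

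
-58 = -58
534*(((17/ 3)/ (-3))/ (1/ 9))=-9078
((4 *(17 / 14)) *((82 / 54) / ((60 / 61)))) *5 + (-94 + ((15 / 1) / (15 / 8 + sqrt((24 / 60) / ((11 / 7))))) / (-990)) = -735676241 / 13017186 + 32 *sqrt(770) / 378807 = -56.51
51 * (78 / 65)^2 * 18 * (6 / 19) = 198288 / 475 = 417.45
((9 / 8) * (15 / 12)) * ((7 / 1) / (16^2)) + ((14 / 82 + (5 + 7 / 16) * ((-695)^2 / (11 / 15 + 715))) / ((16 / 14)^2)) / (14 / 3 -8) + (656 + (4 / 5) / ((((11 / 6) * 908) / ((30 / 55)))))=-420620410636787 / 2250996678656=-186.86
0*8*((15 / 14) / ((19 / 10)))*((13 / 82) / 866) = 0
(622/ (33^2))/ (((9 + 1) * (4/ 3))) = 311/ 7260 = 0.04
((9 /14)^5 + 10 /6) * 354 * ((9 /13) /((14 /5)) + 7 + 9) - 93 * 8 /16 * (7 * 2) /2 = 484126923829 /48941984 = 9891.85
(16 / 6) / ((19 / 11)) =88 / 57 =1.54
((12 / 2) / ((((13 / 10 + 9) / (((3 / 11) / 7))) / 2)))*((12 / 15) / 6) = 0.01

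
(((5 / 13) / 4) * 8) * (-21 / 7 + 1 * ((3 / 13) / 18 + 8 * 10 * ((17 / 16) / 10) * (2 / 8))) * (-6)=1345 / 338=3.98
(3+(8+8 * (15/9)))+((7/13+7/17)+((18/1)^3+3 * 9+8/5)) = 19511704/3315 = 5885.88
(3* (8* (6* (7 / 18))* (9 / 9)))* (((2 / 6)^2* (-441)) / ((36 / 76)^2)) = -990584 / 81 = -12229.43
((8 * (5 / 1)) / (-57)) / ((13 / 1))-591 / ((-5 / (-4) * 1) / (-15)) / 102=875182 / 12597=69.48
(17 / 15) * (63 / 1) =357 / 5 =71.40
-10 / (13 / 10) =-100 / 13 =-7.69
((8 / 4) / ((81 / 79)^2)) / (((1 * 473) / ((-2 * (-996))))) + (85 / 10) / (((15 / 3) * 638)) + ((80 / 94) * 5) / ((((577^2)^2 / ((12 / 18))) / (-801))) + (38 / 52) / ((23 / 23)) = 355357112748449565403657 / 40633326719002646780580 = 8.75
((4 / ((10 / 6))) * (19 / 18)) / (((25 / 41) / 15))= 1558 / 25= 62.32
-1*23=-23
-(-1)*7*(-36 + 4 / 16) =-1001 / 4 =-250.25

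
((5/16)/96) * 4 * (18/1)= 0.23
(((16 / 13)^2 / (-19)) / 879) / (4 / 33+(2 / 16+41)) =-22528 / 10244621647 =-0.00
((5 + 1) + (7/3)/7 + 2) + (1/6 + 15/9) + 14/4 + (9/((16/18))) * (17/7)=6427/168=38.26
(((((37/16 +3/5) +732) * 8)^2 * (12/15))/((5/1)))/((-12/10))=-3456616849/750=-4608822.47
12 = 12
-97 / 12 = -8.08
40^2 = 1600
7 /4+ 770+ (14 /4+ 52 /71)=220379 /284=775.98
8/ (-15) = -8/ 15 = -0.53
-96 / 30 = -16 / 5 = -3.20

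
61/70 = 0.87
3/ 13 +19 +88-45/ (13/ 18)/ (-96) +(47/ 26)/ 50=561163/ 5200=107.92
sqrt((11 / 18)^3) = 11 * sqrt(22) / 108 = 0.48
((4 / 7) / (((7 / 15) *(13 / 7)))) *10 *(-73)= -43800 / 91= -481.32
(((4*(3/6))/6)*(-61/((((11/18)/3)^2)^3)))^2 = 80989749659.81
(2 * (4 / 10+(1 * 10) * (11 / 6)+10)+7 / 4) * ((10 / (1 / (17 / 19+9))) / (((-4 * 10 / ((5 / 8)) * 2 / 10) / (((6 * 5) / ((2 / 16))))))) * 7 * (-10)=7690375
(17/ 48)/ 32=0.01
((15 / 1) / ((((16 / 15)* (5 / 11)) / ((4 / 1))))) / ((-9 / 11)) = -605 / 4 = -151.25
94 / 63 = 1.49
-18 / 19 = -0.95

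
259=259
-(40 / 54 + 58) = -1586 / 27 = -58.74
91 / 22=4.14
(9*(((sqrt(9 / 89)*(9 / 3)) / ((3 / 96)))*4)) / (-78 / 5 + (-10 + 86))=25920*sqrt(89) / 13439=18.20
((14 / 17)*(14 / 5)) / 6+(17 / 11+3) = 13828 / 2805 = 4.93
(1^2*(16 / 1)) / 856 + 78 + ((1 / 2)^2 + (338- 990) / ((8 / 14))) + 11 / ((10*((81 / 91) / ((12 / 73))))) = -4481680039 / 4217940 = -1062.53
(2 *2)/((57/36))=48/19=2.53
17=17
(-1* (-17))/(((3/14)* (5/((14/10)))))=1666/75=22.21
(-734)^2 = 538756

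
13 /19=0.68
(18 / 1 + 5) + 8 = 31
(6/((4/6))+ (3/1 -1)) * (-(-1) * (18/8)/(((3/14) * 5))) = 231/10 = 23.10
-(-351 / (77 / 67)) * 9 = 211653 / 77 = 2748.74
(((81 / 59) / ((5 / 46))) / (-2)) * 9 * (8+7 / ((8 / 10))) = -1123389 / 1180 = -952.02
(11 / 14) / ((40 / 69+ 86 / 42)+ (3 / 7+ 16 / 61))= 15433 / 65176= 0.24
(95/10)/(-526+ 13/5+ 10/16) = -380/20911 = -0.02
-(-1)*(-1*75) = -75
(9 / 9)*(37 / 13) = 37 / 13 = 2.85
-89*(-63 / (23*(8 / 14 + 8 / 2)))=39249 / 736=53.33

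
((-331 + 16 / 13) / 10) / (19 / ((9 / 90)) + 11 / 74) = -158619 / 914615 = -0.17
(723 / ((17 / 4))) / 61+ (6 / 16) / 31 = 720327 / 257176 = 2.80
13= 13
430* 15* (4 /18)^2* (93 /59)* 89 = 23727400 /531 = 44684.37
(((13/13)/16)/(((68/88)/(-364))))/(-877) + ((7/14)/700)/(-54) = 37822891/1127120400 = 0.03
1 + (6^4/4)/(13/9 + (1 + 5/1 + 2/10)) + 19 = 5365/86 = 62.38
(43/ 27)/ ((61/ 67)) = 2881/ 1647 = 1.75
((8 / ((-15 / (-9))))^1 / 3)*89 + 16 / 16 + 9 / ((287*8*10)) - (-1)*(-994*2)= -42352007 / 22960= -1844.60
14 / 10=7 / 5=1.40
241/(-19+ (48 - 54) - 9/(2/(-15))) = 482/85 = 5.67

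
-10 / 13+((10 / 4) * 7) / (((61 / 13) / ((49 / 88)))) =182475 / 139568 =1.31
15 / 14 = 1.07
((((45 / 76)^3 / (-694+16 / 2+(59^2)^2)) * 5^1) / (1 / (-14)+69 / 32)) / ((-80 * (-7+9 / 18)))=25515 / 322912211450608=0.00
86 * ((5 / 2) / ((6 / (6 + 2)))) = 860 / 3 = 286.67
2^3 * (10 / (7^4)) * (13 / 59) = 1040 / 141659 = 0.01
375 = 375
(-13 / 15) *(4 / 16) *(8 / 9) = -26 / 135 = -0.19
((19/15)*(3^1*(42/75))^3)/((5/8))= 3753792/390625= 9.61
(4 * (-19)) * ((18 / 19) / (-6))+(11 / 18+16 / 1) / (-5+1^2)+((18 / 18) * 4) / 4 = 637 / 72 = 8.85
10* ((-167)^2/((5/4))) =223112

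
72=72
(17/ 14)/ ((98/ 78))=663/ 686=0.97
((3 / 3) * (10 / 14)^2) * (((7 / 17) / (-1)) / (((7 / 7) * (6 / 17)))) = -0.60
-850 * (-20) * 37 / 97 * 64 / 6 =20128000 / 291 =69168.38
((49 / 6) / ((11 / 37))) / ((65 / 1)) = 1813 / 4290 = 0.42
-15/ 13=-1.15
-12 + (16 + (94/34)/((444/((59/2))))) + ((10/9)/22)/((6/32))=6655103/1494504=4.45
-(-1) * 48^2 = 2304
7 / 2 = 3.50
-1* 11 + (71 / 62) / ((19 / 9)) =-12319 / 1178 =-10.46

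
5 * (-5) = -25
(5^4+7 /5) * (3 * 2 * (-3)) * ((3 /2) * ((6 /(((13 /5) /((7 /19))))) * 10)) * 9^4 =-233026249680 /247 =-943426112.06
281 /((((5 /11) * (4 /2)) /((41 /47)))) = 126731 /470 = 269.64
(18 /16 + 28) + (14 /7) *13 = 55.12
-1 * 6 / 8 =-3 / 4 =-0.75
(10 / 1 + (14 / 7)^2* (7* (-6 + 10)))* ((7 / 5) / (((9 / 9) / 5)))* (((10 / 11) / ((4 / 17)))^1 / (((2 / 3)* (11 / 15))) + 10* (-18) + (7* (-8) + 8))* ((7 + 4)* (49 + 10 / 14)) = -1130677578 / 11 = -102788870.73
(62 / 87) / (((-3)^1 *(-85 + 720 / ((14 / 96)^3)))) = -21266 / 20774839185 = -0.00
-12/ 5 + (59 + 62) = 593/ 5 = 118.60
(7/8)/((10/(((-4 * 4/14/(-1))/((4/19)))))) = 19/40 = 0.48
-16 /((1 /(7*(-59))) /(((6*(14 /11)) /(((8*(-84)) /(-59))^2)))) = 205379 /528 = 388.98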